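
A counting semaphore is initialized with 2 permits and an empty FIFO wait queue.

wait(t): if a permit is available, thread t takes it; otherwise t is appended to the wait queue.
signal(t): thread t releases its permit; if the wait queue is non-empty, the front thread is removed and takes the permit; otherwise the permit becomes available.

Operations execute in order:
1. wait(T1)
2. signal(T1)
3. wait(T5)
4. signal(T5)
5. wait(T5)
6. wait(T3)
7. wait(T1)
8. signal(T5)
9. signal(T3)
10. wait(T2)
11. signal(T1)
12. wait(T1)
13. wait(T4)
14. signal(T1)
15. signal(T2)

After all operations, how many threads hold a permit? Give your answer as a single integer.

Answer: 1

Derivation:
Step 1: wait(T1) -> count=1 queue=[] holders={T1}
Step 2: signal(T1) -> count=2 queue=[] holders={none}
Step 3: wait(T5) -> count=1 queue=[] holders={T5}
Step 4: signal(T5) -> count=2 queue=[] holders={none}
Step 5: wait(T5) -> count=1 queue=[] holders={T5}
Step 6: wait(T3) -> count=0 queue=[] holders={T3,T5}
Step 7: wait(T1) -> count=0 queue=[T1] holders={T3,T5}
Step 8: signal(T5) -> count=0 queue=[] holders={T1,T3}
Step 9: signal(T3) -> count=1 queue=[] holders={T1}
Step 10: wait(T2) -> count=0 queue=[] holders={T1,T2}
Step 11: signal(T1) -> count=1 queue=[] holders={T2}
Step 12: wait(T1) -> count=0 queue=[] holders={T1,T2}
Step 13: wait(T4) -> count=0 queue=[T4] holders={T1,T2}
Step 14: signal(T1) -> count=0 queue=[] holders={T2,T4}
Step 15: signal(T2) -> count=1 queue=[] holders={T4}
Final holders: {T4} -> 1 thread(s)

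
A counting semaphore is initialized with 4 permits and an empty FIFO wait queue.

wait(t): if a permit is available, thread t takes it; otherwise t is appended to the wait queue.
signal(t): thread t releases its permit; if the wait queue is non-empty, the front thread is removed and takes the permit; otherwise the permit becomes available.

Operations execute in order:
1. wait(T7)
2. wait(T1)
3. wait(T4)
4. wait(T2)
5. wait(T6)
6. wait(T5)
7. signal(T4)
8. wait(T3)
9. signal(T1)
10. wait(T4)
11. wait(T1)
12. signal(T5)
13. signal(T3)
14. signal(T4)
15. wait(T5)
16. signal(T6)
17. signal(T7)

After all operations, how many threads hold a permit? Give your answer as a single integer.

Answer: 3

Derivation:
Step 1: wait(T7) -> count=3 queue=[] holders={T7}
Step 2: wait(T1) -> count=2 queue=[] holders={T1,T7}
Step 3: wait(T4) -> count=1 queue=[] holders={T1,T4,T7}
Step 4: wait(T2) -> count=0 queue=[] holders={T1,T2,T4,T7}
Step 5: wait(T6) -> count=0 queue=[T6] holders={T1,T2,T4,T7}
Step 6: wait(T5) -> count=0 queue=[T6,T5] holders={T1,T2,T4,T7}
Step 7: signal(T4) -> count=0 queue=[T5] holders={T1,T2,T6,T7}
Step 8: wait(T3) -> count=0 queue=[T5,T3] holders={T1,T2,T6,T7}
Step 9: signal(T1) -> count=0 queue=[T3] holders={T2,T5,T6,T7}
Step 10: wait(T4) -> count=0 queue=[T3,T4] holders={T2,T5,T6,T7}
Step 11: wait(T1) -> count=0 queue=[T3,T4,T1] holders={T2,T5,T6,T7}
Step 12: signal(T5) -> count=0 queue=[T4,T1] holders={T2,T3,T6,T7}
Step 13: signal(T3) -> count=0 queue=[T1] holders={T2,T4,T6,T7}
Step 14: signal(T4) -> count=0 queue=[] holders={T1,T2,T6,T7}
Step 15: wait(T5) -> count=0 queue=[T5] holders={T1,T2,T6,T7}
Step 16: signal(T6) -> count=0 queue=[] holders={T1,T2,T5,T7}
Step 17: signal(T7) -> count=1 queue=[] holders={T1,T2,T5}
Final holders: {T1,T2,T5} -> 3 thread(s)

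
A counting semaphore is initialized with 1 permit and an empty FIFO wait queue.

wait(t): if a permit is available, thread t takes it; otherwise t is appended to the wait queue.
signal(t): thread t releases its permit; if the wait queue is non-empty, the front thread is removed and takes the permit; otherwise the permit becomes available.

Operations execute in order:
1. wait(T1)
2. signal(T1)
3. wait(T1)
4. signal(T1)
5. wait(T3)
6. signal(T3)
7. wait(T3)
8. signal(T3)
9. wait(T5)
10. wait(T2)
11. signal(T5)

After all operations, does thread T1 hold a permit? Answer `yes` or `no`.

Step 1: wait(T1) -> count=0 queue=[] holders={T1}
Step 2: signal(T1) -> count=1 queue=[] holders={none}
Step 3: wait(T1) -> count=0 queue=[] holders={T1}
Step 4: signal(T1) -> count=1 queue=[] holders={none}
Step 5: wait(T3) -> count=0 queue=[] holders={T3}
Step 6: signal(T3) -> count=1 queue=[] holders={none}
Step 7: wait(T3) -> count=0 queue=[] holders={T3}
Step 8: signal(T3) -> count=1 queue=[] holders={none}
Step 9: wait(T5) -> count=0 queue=[] holders={T5}
Step 10: wait(T2) -> count=0 queue=[T2] holders={T5}
Step 11: signal(T5) -> count=0 queue=[] holders={T2}
Final holders: {T2} -> T1 not in holders

Answer: no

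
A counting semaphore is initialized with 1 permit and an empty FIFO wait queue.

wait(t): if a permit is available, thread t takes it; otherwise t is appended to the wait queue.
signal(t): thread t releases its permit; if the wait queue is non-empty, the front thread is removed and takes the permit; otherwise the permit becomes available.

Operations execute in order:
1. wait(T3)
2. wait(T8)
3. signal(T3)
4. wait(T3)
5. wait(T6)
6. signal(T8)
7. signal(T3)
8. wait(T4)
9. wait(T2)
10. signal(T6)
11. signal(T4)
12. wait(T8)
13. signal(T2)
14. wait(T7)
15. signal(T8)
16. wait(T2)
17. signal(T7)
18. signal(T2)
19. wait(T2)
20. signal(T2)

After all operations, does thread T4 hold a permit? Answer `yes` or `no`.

Answer: no

Derivation:
Step 1: wait(T3) -> count=0 queue=[] holders={T3}
Step 2: wait(T8) -> count=0 queue=[T8] holders={T3}
Step 3: signal(T3) -> count=0 queue=[] holders={T8}
Step 4: wait(T3) -> count=0 queue=[T3] holders={T8}
Step 5: wait(T6) -> count=0 queue=[T3,T6] holders={T8}
Step 6: signal(T8) -> count=0 queue=[T6] holders={T3}
Step 7: signal(T3) -> count=0 queue=[] holders={T6}
Step 8: wait(T4) -> count=0 queue=[T4] holders={T6}
Step 9: wait(T2) -> count=0 queue=[T4,T2] holders={T6}
Step 10: signal(T6) -> count=0 queue=[T2] holders={T4}
Step 11: signal(T4) -> count=0 queue=[] holders={T2}
Step 12: wait(T8) -> count=0 queue=[T8] holders={T2}
Step 13: signal(T2) -> count=0 queue=[] holders={T8}
Step 14: wait(T7) -> count=0 queue=[T7] holders={T8}
Step 15: signal(T8) -> count=0 queue=[] holders={T7}
Step 16: wait(T2) -> count=0 queue=[T2] holders={T7}
Step 17: signal(T7) -> count=0 queue=[] holders={T2}
Step 18: signal(T2) -> count=1 queue=[] holders={none}
Step 19: wait(T2) -> count=0 queue=[] holders={T2}
Step 20: signal(T2) -> count=1 queue=[] holders={none}
Final holders: {none} -> T4 not in holders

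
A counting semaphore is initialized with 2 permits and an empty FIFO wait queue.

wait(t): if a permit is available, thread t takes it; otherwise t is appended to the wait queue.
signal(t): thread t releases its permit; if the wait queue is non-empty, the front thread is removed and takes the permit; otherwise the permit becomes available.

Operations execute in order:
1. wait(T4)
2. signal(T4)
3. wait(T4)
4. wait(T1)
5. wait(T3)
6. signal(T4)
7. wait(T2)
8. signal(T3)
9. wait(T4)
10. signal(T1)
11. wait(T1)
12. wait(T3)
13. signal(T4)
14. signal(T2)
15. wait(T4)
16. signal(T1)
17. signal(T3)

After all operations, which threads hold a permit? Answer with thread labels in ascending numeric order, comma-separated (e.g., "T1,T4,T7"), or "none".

Answer: T4

Derivation:
Step 1: wait(T4) -> count=1 queue=[] holders={T4}
Step 2: signal(T4) -> count=2 queue=[] holders={none}
Step 3: wait(T4) -> count=1 queue=[] holders={T4}
Step 4: wait(T1) -> count=0 queue=[] holders={T1,T4}
Step 5: wait(T3) -> count=0 queue=[T3] holders={T1,T4}
Step 6: signal(T4) -> count=0 queue=[] holders={T1,T3}
Step 7: wait(T2) -> count=0 queue=[T2] holders={T1,T3}
Step 8: signal(T3) -> count=0 queue=[] holders={T1,T2}
Step 9: wait(T4) -> count=0 queue=[T4] holders={T1,T2}
Step 10: signal(T1) -> count=0 queue=[] holders={T2,T4}
Step 11: wait(T1) -> count=0 queue=[T1] holders={T2,T4}
Step 12: wait(T3) -> count=0 queue=[T1,T3] holders={T2,T4}
Step 13: signal(T4) -> count=0 queue=[T3] holders={T1,T2}
Step 14: signal(T2) -> count=0 queue=[] holders={T1,T3}
Step 15: wait(T4) -> count=0 queue=[T4] holders={T1,T3}
Step 16: signal(T1) -> count=0 queue=[] holders={T3,T4}
Step 17: signal(T3) -> count=1 queue=[] holders={T4}
Final holders: T4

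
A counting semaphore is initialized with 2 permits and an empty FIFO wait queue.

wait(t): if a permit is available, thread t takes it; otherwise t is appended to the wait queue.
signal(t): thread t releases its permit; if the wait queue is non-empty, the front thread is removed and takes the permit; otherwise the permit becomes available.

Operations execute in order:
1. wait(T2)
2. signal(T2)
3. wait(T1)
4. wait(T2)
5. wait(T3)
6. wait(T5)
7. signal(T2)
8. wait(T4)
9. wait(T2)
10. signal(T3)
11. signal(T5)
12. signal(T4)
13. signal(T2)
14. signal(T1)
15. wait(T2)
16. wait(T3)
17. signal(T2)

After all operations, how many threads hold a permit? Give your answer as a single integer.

Step 1: wait(T2) -> count=1 queue=[] holders={T2}
Step 2: signal(T2) -> count=2 queue=[] holders={none}
Step 3: wait(T1) -> count=1 queue=[] holders={T1}
Step 4: wait(T2) -> count=0 queue=[] holders={T1,T2}
Step 5: wait(T3) -> count=0 queue=[T3] holders={T1,T2}
Step 6: wait(T5) -> count=0 queue=[T3,T5] holders={T1,T2}
Step 7: signal(T2) -> count=0 queue=[T5] holders={T1,T3}
Step 8: wait(T4) -> count=0 queue=[T5,T4] holders={T1,T3}
Step 9: wait(T2) -> count=0 queue=[T5,T4,T2] holders={T1,T3}
Step 10: signal(T3) -> count=0 queue=[T4,T2] holders={T1,T5}
Step 11: signal(T5) -> count=0 queue=[T2] holders={T1,T4}
Step 12: signal(T4) -> count=0 queue=[] holders={T1,T2}
Step 13: signal(T2) -> count=1 queue=[] holders={T1}
Step 14: signal(T1) -> count=2 queue=[] holders={none}
Step 15: wait(T2) -> count=1 queue=[] holders={T2}
Step 16: wait(T3) -> count=0 queue=[] holders={T2,T3}
Step 17: signal(T2) -> count=1 queue=[] holders={T3}
Final holders: {T3} -> 1 thread(s)

Answer: 1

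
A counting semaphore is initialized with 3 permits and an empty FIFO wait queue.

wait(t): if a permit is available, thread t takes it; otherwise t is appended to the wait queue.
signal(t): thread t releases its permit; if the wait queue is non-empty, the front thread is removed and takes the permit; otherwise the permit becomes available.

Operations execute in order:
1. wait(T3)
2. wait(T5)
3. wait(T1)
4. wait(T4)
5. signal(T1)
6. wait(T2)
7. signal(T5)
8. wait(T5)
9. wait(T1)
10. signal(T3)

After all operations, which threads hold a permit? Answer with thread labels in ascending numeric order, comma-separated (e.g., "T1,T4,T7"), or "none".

Answer: T2,T4,T5

Derivation:
Step 1: wait(T3) -> count=2 queue=[] holders={T3}
Step 2: wait(T5) -> count=1 queue=[] holders={T3,T5}
Step 3: wait(T1) -> count=0 queue=[] holders={T1,T3,T5}
Step 4: wait(T4) -> count=0 queue=[T4] holders={T1,T3,T5}
Step 5: signal(T1) -> count=0 queue=[] holders={T3,T4,T5}
Step 6: wait(T2) -> count=0 queue=[T2] holders={T3,T4,T5}
Step 7: signal(T5) -> count=0 queue=[] holders={T2,T3,T4}
Step 8: wait(T5) -> count=0 queue=[T5] holders={T2,T3,T4}
Step 9: wait(T1) -> count=0 queue=[T5,T1] holders={T2,T3,T4}
Step 10: signal(T3) -> count=0 queue=[T1] holders={T2,T4,T5}
Final holders: T2,T4,T5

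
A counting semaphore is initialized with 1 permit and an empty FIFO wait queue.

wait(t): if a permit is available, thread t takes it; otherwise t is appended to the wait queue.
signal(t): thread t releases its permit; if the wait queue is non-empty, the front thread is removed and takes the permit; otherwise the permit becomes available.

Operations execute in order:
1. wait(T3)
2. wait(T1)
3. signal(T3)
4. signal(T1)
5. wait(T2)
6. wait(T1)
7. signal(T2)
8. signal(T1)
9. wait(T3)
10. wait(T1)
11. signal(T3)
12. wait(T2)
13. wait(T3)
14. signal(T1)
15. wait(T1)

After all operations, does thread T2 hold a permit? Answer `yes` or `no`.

Step 1: wait(T3) -> count=0 queue=[] holders={T3}
Step 2: wait(T1) -> count=0 queue=[T1] holders={T3}
Step 3: signal(T3) -> count=0 queue=[] holders={T1}
Step 4: signal(T1) -> count=1 queue=[] holders={none}
Step 5: wait(T2) -> count=0 queue=[] holders={T2}
Step 6: wait(T1) -> count=0 queue=[T1] holders={T2}
Step 7: signal(T2) -> count=0 queue=[] holders={T1}
Step 8: signal(T1) -> count=1 queue=[] holders={none}
Step 9: wait(T3) -> count=0 queue=[] holders={T3}
Step 10: wait(T1) -> count=0 queue=[T1] holders={T3}
Step 11: signal(T3) -> count=0 queue=[] holders={T1}
Step 12: wait(T2) -> count=0 queue=[T2] holders={T1}
Step 13: wait(T3) -> count=0 queue=[T2,T3] holders={T1}
Step 14: signal(T1) -> count=0 queue=[T3] holders={T2}
Step 15: wait(T1) -> count=0 queue=[T3,T1] holders={T2}
Final holders: {T2} -> T2 in holders

Answer: yes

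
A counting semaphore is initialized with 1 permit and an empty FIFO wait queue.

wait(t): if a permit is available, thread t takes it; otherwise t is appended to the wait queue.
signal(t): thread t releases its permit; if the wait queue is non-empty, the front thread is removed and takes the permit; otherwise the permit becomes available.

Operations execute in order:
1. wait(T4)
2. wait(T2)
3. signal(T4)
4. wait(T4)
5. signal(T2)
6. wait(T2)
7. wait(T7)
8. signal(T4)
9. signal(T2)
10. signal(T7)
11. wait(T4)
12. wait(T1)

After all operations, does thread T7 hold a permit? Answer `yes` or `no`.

Step 1: wait(T4) -> count=0 queue=[] holders={T4}
Step 2: wait(T2) -> count=0 queue=[T2] holders={T4}
Step 3: signal(T4) -> count=0 queue=[] holders={T2}
Step 4: wait(T4) -> count=0 queue=[T4] holders={T2}
Step 5: signal(T2) -> count=0 queue=[] holders={T4}
Step 6: wait(T2) -> count=0 queue=[T2] holders={T4}
Step 7: wait(T7) -> count=0 queue=[T2,T7] holders={T4}
Step 8: signal(T4) -> count=0 queue=[T7] holders={T2}
Step 9: signal(T2) -> count=0 queue=[] holders={T7}
Step 10: signal(T7) -> count=1 queue=[] holders={none}
Step 11: wait(T4) -> count=0 queue=[] holders={T4}
Step 12: wait(T1) -> count=0 queue=[T1] holders={T4}
Final holders: {T4} -> T7 not in holders

Answer: no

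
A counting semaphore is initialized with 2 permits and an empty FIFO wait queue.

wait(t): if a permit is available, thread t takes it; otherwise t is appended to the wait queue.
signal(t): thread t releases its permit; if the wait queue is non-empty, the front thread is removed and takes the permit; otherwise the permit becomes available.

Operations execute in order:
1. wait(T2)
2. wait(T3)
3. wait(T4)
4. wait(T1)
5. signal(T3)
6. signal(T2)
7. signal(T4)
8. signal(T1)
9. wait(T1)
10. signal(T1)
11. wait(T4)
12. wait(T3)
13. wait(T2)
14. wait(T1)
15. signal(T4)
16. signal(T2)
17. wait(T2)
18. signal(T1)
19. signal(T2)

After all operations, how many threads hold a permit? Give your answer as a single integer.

Answer: 1

Derivation:
Step 1: wait(T2) -> count=1 queue=[] holders={T2}
Step 2: wait(T3) -> count=0 queue=[] holders={T2,T3}
Step 3: wait(T4) -> count=0 queue=[T4] holders={T2,T3}
Step 4: wait(T1) -> count=0 queue=[T4,T1] holders={T2,T3}
Step 5: signal(T3) -> count=0 queue=[T1] holders={T2,T4}
Step 6: signal(T2) -> count=0 queue=[] holders={T1,T4}
Step 7: signal(T4) -> count=1 queue=[] holders={T1}
Step 8: signal(T1) -> count=2 queue=[] holders={none}
Step 9: wait(T1) -> count=1 queue=[] holders={T1}
Step 10: signal(T1) -> count=2 queue=[] holders={none}
Step 11: wait(T4) -> count=1 queue=[] holders={T4}
Step 12: wait(T3) -> count=0 queue=[] holders={T3,T4}
Step 13: wait(T2) -> count=0 queue=[T2] holders={T3,T4}
Step 14: wait(T1) -> count=0 queue=[T2,T1] holders={T3,T4}
Step 15: signal(T4) -> count=0 queue=[T1] holders={T2,T3}
Step 16: signal(T2) -> count=0 queue=[] holders={T1,T3}
Step 17: wait(T2) -> count=0 queue=[T2] holders={T1,T3}
Step 18: signal(T1) -> count=0 queue=[] holders={T2,T3}
Step 19: signal(T2) -> count=1 queue=[] holders={T3}
Final holders: {T3} -> 1 thread(s)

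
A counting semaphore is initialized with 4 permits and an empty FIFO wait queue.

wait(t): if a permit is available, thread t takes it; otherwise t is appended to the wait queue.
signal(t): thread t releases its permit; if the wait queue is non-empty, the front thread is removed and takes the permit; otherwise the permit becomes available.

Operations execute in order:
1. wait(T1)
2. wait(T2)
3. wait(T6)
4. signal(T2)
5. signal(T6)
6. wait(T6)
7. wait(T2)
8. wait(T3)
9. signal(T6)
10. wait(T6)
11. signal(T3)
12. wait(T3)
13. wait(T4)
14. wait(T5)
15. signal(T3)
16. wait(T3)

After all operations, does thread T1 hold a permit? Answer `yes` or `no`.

Answer: yes

Derivation:
Step 1: wait(T1) -> count=3 queue=[] holders={T1}
Step 2: wait(T2) -> count=2 queue=[] holders={T1,T2}
Step 3: wait(T6) -> count=1 queue=[] holders={T1,T2,T6}
Step 4: signal(T2) -> count=2 queue=[] holders={T1,T6}
Step 5: signal(T6) -> count=3 queue=[] holders={T1}
Step 6: wait(T6) -> count=2 queue=[] holders={T1,T6}
Step 7: wait(T2) -> count=1 queue=[] holders={T1,T2,T6}
Step 8: wait(T3) -> count=0 queue=[] holders={T1,T2,T3,T6}
Step 9: signal(T6) -> count=1 queue=[] holders={T1,T2,T3}
Step 10: wait(T6) -> count=0 queue=[] holders={T1,T2,T3,T6}
Step 11: signal(T3) -> count=1 queue=[] holders={T1,T2,T6}
Step 12: wait(T3) -> count=0 queue=[] holders={T1,T2,T3,T6}
Step 13: wait(T4) -> count=0 queue=[T4] holders={T1,T2,T3,T6}
Step 14: wait(T5) -> count=0 queue=[T4,T5] holders={T1,T2,T3,T6}
Step 15: signal(T3) -> count=0 queue=[T5] holders={T1,T2,T4,T6}
Step 16: wait(T3) -> count=0 queue=[T5,T3] holders={T1,T2,T4,T6}
Final holders: {T1,T2,T4,T6} -> T1 in holders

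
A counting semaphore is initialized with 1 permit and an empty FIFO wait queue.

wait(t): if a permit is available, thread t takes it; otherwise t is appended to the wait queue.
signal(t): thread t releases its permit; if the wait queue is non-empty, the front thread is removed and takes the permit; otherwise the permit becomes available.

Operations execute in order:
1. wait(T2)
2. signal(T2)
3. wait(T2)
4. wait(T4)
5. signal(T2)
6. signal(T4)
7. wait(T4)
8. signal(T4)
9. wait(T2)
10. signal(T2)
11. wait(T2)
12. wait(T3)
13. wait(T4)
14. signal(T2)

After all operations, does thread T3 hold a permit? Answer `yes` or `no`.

Answer: yes

Derivation:
Step 1: wait(T2) -> count=0 queue=[] holders={T2}
Step 2: signal(T2) -> count=1 queue=[] holders={none}
Step 3: wait(T2) -> count=0 queue=[] holders={T2}
Step 4: wait(T4) -> count=0 queue=[T4] holders={T2}
Step 5: signal(T2) -> count=0 queue=[] holders={T4}
Step 6: signal(T4) -> count=1 queue=[] holders={none}
Step 7: wait(T4) -> count=0 queue=[] holders={T4}
Step 8: signal(T4) -> count=1 queue=[] holders={none}
Step 9: wait(T2) -> count=0 queue=[] holders={T2}
Step 10: signal(T2) -> count=1 queue=[] holders={none}
Step 11: wait(T2) -> count=0 queue=[] holders={T2}
Step 12: wait(T3) -> count=0 queue=[T3] holders={T2}
Step 13: wait(T4) -> count=0 queue=[T3,T4] holders={T2}
Step 14: signal(T2) -> count=0 queue=[T4] holders={T3}
Final holders: {T3} -> T3 in holders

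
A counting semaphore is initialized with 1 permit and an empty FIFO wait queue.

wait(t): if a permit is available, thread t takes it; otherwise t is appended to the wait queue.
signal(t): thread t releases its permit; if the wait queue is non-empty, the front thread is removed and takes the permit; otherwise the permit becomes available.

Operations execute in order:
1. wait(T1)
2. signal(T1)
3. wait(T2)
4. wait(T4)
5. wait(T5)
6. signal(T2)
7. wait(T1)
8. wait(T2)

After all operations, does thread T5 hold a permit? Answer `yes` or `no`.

Answer: no

Derivation:
Step 1: wait(T1) -> count=0 queue=[] holders={T1}
Step 2: signal(T1) -> count=1 queue=[] holders={none}
Step 3: wait(T2) -> count=0 queue=[] holders={T2}
Step 4: wait(T4) -> count=0 queue=[T4] holders={T2}
Step 5: wait(T5) -> count=0 queue=[T4,T5] holders={T2}
Step 6: signal(T2) -> count=0 queue=[T5] holders={T4}
Step 7: wait(T1) -> count=0 queue=[T5,T1] holders={T4}
Step 8: wait(T2) -> count=0 queue=[T5,T1,T2] holders={T4}
Final holders: {T4} -> T5 not in holders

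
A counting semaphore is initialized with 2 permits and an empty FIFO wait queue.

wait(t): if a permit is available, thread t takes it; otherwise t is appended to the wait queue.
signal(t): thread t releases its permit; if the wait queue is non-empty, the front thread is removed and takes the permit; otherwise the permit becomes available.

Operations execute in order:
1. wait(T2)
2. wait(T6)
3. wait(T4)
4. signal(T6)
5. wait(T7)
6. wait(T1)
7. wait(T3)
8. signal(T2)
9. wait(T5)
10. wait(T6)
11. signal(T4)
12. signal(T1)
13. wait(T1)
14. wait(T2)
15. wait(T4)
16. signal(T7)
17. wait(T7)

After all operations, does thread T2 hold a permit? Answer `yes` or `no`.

Answer: no

Derivation:
Step 1: wait(T2) -> count=1 queue=[] holders={T2}
Step 2: wait(T6) -> count=0 queue=[] holders={T2,T6}
Step 3: wait(T4) -> count=0 queue=[T4] holders={T2,T6}
Step 4: signal(T6) -> count=0 queue=[] holders={T2,T4}
Step 5: wait(T7) -> count=0 queue=[T7] holders={T2,T4}
Step 6: wait(T1) -> count=0 queue=[T7,T1] holders={T2,T4}
Step 7: wait(T3) -> count=0 queue=[T7,T1,T3] holders={T2,T4}
Step 8: signal(T2) -> count=0 queue=[T1,T3] holders={T4,T7}
Step 9: wait(T5) -> count=0 queue=[T1,T3,T5] holders={T4,T7}
Step 10: wait(T6) -> count=0 queue=[T1,T3,T5,T6] holders={T4,T7}
Step 11: signal(T4) -> count=0 queue=[T3,T5,T6] holders={T1,T7}
Step 12: signal(T1) -> count=0 queue=[T5,T6] holders={T3,T7}
Step 13: wait(T1) -> count=0 queue=[T5,T6,T1] holders={T3,T7}
Step 14: wait(T2) -> count=0 queue=[T5,T6,T1,T2] holders={T3,T7}
Step 15: wait(T4) -> count=0 queue=[T5,T6,T1,T2,T4] holders={T3,T7}
Step 16: signal(T7) -> count=0 queue=[T6,T1,T2,T4] holders={T3,T5}
Step 17: wait(T7) -> count=0 queue=[T6,T1,T2,T4,T7] holders={T3,T5}
Final holders: {T3,T5} -> T2 not in holders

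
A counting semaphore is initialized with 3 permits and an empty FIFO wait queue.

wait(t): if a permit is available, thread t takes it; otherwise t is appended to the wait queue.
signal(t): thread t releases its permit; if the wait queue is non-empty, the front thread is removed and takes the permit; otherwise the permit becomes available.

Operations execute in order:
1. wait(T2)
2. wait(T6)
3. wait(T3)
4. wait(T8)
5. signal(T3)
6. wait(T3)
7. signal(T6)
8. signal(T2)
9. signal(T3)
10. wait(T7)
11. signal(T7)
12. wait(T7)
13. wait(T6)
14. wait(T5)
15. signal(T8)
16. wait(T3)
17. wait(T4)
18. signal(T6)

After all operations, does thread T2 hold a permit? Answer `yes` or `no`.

Answer: no

Derivation:
Step 1: wait(T2) -> count=2 queue=[] holders={T2}
Step 2: wait(T6) -> count=1 queue=[] holders={T2,T6}
Step 3: wait(T3) -> count=0 queue=[] holders={T2,T3,T6}
Step 4: wait(T8) -> count=0 queue=[T8] holders={T2,T3,T6}
Step 5: signal(T3) -> count=0 queue=[] holders={T2,T6,T8}
Step 6: wait(T3) -> count=0 queue=[T3] holders={T2,T6,T8}
Step 7: signal(T6) -> count=0 queue=[] holders={T2,T3,T8}
Step 8: signal(T2) -> count=1 queue=[] holders={T3,T8}
Step 9: signal(T3) -> count=2 queue=[] holders={T8}
Step 10: wait(T7) -> count=1 queue=[] holders={T7,T8}
Step 11: signal(T7) -> count=2 queue=[] holders={T8}
Step 12: wait(T7) -> count=1 queue=[] holders={T7,T8}
Step 13: wait(T6) -> count=0 queue=[] holders={T6,T7,T8}
Step 14: wait(T5) -> count=0 queue=[T5] holders={T6,T7,T8}
Step 15: signal(T8) -> count=0 queue=[] holders={T5,T6,T7}
Step 16: wait(T3) -> count=0 queue=[T3] holders={T5,T6,T7}
Step 17: wait(T4) -> count=0 queue=[T3,T4] holders={T5,T6,T7}
Step 18: signal(T6) -> count=0 queue=[T4] holders={T3,T5,T7}
Final holders: {T3,T5,T7} -> T2 not in holders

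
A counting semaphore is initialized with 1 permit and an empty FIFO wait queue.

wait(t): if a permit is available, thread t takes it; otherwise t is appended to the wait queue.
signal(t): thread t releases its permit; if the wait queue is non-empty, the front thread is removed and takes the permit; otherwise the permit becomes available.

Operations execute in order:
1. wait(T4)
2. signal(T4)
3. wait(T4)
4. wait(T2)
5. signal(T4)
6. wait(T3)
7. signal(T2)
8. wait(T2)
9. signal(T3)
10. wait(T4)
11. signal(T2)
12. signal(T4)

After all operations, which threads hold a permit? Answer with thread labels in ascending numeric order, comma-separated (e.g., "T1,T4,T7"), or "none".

Step 1: wait(T4) -> count=0 queue=[] holders={T4}
Step 2: signal(T4) -> count=1 queue=[] holders={none}
Step 3: wait(T4) -> count=0 queue=[] holders={T4}
Step 4: wait(T2) -> count=0 queue=[T2] holders={T4}
Step 5: signal(T4) -> count=0 queue=[] holders={T2}
Step 6: wait(T3) -> count=0 queue=[T3] holders={T2}
Step 7: signal(T2) -> count=0 queue=[] holders={T3}
Step 8: wait(T2) -> count=0 queue=[T2] holders={T3}
Step 9: signal(T3) -> count=0 queue=[] holders={T2}
Step 10: wait(T4) -> count=0 queue=[T4] holders={T2}
Step 11: signal(T2) -> count=0 queue=[] holders={T4}
Step 12: signal(T4) -> count=1 queue=[] holders={none}
Final holders: none

Answer: none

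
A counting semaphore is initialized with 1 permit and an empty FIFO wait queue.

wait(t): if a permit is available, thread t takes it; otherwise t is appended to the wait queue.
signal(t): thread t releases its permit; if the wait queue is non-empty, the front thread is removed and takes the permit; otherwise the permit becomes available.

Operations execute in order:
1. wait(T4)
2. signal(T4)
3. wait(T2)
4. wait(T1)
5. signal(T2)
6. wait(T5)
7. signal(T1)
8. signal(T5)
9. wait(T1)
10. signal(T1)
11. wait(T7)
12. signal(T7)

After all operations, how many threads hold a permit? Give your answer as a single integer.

Step 1: wait(T4) -> count=0 queue=[] holders={T4}
Step 2: signal(T4) -> count=1 queue=[] holders={none}
Step 3: wait(T2) -> count=0 queue=[] holders={T2}
Step 4: wait(T1) -> count=0 queue=[T1] holders={T2}
Step 5: signal(T2) -> count=0 queue=[] holders={T1}
Step 6: wait(T5) -> count=0 queue=[T5] holders={T1}
Step 7: signal(T1) -> count=0 queue=[] holders={T5}
Step 8: signal(T5) -> count=1 queue=[] holders={none}
Step 9: wait(T1) -> count=0 queue=[] holders={T1}
Step 10: signal(T1) -> count=1 queue=[] holders={none}
Step 11: wait(T7) -> count=0 queue=[] holders={T7}
Step 12: signal(T7) -> count=1 queue=[] holders={none}
Final holders: {none} -> 0 thread(s)

Answer: 0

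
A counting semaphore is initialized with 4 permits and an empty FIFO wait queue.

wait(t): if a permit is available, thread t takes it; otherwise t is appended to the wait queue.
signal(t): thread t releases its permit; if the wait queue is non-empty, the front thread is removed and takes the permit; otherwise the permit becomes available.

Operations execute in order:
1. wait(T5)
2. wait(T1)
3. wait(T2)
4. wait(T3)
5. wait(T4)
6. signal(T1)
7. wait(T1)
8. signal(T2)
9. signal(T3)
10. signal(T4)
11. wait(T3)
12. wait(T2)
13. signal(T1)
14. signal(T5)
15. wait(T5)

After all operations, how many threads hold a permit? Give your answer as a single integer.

Answer: 3

Derivation:
Step 1: wait(T5) -> count=3 queue=[] holders={T5}
Step 2: wait(T1) -> count=2 queue=[] holders={T1,T5}
Step 3: wait(T2) -> count=1 queue=[] holders={T1,T2,T5}
Step 4: wait(T3) -> count=0 queue=[] holders={T1,T2,T3,T5}
Step 5: wait(T4) -> count=0 queue=[T4] holders={T1,T2,T3,T5}
Step 6: signal(T1) -> count=0 queue=[] holders={T2,T3,T4,T5}
Step 7: wait(T1) -> count=0 queue=[T1] holders={T2,T3,T4,T5}
Step 8: signal(T2) -> count=0 queue=[] holders={T1,T3,T4,T5}
Step 9: signal(T3) -> count=1 queue=[] holders={T1,T4,T5}
Step 10: signal(T4) -> count=2 queue=[] holders={T1,T5}
Step 11: wait(T3) -> count=1 queue=[] holders={T1,T3,T5}
Step 12: wait(T2) -> count=0 queue=[] holders={T1,T2,T3,T5}
Step 13: signal(T1) -> count=1 queue=[] holders={T2,T3,T5}
Step 14: signal(T5) -> count=2 queue=[] holders={T2,T3}
Step 15: wait(T5) -> count=1 queue=[] holders={T2,T3,T5}
Final holders: {T2,T3,T5} -> 3 thread(s)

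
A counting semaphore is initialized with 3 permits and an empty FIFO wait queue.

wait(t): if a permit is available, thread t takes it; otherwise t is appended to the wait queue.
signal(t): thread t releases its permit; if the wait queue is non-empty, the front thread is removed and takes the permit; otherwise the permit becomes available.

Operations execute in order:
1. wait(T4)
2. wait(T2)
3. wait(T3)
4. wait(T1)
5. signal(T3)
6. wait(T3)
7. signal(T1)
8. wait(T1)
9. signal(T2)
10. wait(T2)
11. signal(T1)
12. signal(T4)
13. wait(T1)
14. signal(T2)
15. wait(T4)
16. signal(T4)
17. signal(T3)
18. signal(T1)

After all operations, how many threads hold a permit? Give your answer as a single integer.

Answer: 0

Derivation:
Step 1: wait(T4) -> count=2 queue=[] holders={T4}
Step 2: wait(T2) -> count=1 queue=[] holders={T2,T4}
Step 3: wait(T3) -> count=0 queue=[] holders={T2,T3,T4}
Step 4: wait(T1) -> count=0 queue=[T1] holders={T2,T3,T4}
Step 5: signal(T3) -> count=0 queue=[] holders={T1,T2,T4}
Step 6: wait(T3) -> count=0 queue=[T3] holders={T1,T2,T4}
Step 7: signal(T1) -> count=0 queue=[] holders={T2,T3,T4}
Step 8: wait(T1) -> count=0 queue=[T1] holders={T2,T3,T4}
Step 9: signal(T2) -> count=0 queue=[] holders={T1,T3,T4}
Step 10: wait(T2) -> count=0 queue=[T2] holders={T1,T3,T4}
Step 11: signal(T1) -> count=0 queue=[] holders={T2,T3,T4}
Step 12: signal(T4) -> count=1 queue=[] holders={T2,T3}
Step 13: wait(T1) -> count=0 queue=[] holders={T1,T2,T3}
Step 14: signal(T2) -> count=1 queue=[] holders={T1,T3}
Step 15: wait(T4) -> count=0 queue=[] holders={T1,T3,T4}
Step 16: signal(T4) -> count=1 queue=[] holders={T1,T3}
Step 17: signal(T3) -> count=2 queue=[] holders={T1}
Step 18: signal(T1) -> count=3 queue=[] holders={none}
Final holders: {none} -> 0 thread(s)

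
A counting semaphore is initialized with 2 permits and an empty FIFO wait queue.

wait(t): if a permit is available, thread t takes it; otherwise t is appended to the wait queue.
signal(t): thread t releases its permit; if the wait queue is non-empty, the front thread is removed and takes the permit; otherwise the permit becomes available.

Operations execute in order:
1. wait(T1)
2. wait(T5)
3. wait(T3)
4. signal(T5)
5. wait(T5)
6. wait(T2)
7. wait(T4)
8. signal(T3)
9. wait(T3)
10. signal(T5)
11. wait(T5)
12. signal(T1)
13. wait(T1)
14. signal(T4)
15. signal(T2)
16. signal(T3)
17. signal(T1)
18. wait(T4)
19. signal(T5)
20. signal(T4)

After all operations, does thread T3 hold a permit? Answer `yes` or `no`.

Answer: no

Derivation:
Step 1: wait(T1) -> count=1 queue=[] holders={T1}
Step 2: wait(T5) -> count=0 queue=[] holders={T1,T5}
Step 3: wait(T3) -> count=0 queue=[T3] holders={T1,T5}
Step 4: signal(T5) -> count=0 queue=[] holders={T1,T3}
Step 5: wait(T5) -> count=0 queue=[T5] holders={T1,T3}
Step 6: wait(T2) -> count=0 queue=[T5,T2] holders={T1,T3}
Step 7: wait(T4) -> count=0 queue=[T5,T2,T4] holders={T1,T3}
Step 8: signal(T3) -> count=0 queue=[T2,T4] holders={T1,T5}
Step 9: wait(T3) -> count=0 queue=[T2,T4,T3] holders={T1,T5}
Step 10: signal(T5) -> count=0 queue=[T4,T3] holders={T1,T2}
Step 11: wait(T5) -> count=0 queue=[T4,T3,T5] holders={T1,T2}
Step 12: signal(T1) -> count=0 queue=[T3,T5] holders={T2,T4}
Step 13: wait(T1) -> count=0 queue=[T3,T5,T1] holders={T2,T4}
Step 14: signal(T4) -> count=0 queue=[T5,T1] holders={T2,T3}
Step 15: signal(T2) -> count=0 queue=[T1] holders={T3,T5}
Step 16: signal(T3) -> count=0 queue=[] holders={T1,T5}
Step 17: signal(T1) -> count=1 queue=[] holders={T5}
Step 18: wait(T4) -> count=0 queue=[] holders={T4,T5}
Step 19: signal(T5) -> count=1 queue=[] holders={T4}
Step 20: signal(T4) -> count=2 queue=[] holders={none}
Final holders: {none} -> T3 not in holders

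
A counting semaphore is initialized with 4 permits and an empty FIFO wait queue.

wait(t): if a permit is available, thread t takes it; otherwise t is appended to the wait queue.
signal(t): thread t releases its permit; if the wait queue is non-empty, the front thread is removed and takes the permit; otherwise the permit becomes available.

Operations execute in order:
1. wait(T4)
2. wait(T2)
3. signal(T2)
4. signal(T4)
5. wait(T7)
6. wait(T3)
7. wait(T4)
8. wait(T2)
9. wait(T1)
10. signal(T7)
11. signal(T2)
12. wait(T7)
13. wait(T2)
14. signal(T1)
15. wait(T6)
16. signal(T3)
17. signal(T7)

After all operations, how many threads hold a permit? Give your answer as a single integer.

Answer: 3

Derivation:
Step 1: wait(T4) -> count=3 queue=[] holders={T4}
Step 2: wait(T2) -> count=2 queue=[] holders={T2,T4}
Step 3: signal(T2) -> count=3 queue=[] holders={T4}
Step 4: signal(T4) -> count=4 queue=[] holders={none}
Step 5: wait(T7) -> count=3 queue=[] holders={T7}
Step 6: wait(T3) -> count=2 queue=[] holders={T3,T7}
Step 7: wait(T4) -> count=1 queue=[] holders={T3,T4,T7}
Step 8: wait(T2) -> count=0 queue=[] holders={T2,T3,T4,T7}
Step 9: wait(T1) -> count=0 queue=[T1] holders={T2,T3,T4,T7}
Step 10: signal(T7) -> count=0 queue=[] holders={T1,T2,T3,T4}
Step 11: signal(T2) -> count=1 queue=[] holders={T1,T3,T4}
Step 12: wait(T7) -> count=0 queue=[] holders={T1,T3,T4,T7}
Step 13: wait(T2) -> count=0 queue=[T2] holders={T1,T3,T4,T7}
Step 14: signal(T1) -> count=0 queue=[] holders={T2,T3,T4,T7}
Step 15: wait(T6) -> count=0 queue=[T6] holders={T2,T3,T4,T7}
Step 16: signal(T3) -> count=0 queue=[] holders={T2,T4,T6,T7}
Step 17: signal(T7) -> count=1 queue=[] holders={T2,T4,T6}
Final holders: {T2,T4,T6} -> 3 thread(s)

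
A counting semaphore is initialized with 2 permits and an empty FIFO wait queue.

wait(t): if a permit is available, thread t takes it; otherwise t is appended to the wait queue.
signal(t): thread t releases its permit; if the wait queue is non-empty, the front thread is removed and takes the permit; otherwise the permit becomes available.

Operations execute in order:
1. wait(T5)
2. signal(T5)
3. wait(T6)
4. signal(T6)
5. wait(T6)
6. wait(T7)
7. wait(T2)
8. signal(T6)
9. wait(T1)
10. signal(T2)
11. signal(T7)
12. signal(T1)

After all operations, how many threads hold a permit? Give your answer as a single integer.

Step 1: wait(T5) -> count=1 queue=[] holders={T5}
Step 2: signal(T5) -> count=2 queue=[] holders={none}
Step 3: wait(T6) -> count=1 queue=[] holders={T6}
Step 4: signal(T6) -> count=2 queue=[] holders={none}
Step 5: wait(T6) -> count=1 queue=[] holders={T6}
Step 6: wait(T7) -> count=0 queue=[] holders={T6,T7}
Step 7: wait(T2) -> count=0 queue=[T2] holders={T6,T7}
Step 8: signal(T6) -> count=0 queue=[] holders={T2,T7}
Step 9: wait(T1) -> count=0 queue=[T1] holders={T2,T7}
Step 10: signal(T2) -> count=0 queue=[] holders={T1,T7}
Step 11: signal(T7) -> count=1 queue=[] holders={T1}
Step 12: signal(T1) -> count=2 queue=[] holders={none}
Final holders: {none} -> 0 thread(s)

Answer: 0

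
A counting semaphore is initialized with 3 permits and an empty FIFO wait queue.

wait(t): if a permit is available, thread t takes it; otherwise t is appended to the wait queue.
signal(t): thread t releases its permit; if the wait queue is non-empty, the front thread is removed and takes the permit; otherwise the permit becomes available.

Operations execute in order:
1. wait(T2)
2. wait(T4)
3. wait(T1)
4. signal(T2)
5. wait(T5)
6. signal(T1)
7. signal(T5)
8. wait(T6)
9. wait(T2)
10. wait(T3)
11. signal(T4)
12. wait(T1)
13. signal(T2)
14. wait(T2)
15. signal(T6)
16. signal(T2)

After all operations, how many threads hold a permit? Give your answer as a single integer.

Step 1: wait(T2) -> count=2 queue=[] holders={T2}
Step 2: wait(T4) -> count=1 queue=[] holders={T2,T4}
Step 3: wait(T1) -> count=0 queue=[] holders={T1,T2,T4}
Step 4: signal(T2) -> count=1 queue=[] holders={T1,T4}
Step 5: wait(T5) -> count=0 queue=[] holders={T1,T4,T5}
Step 6: signal(T1) -> count=1 queue=[] holders={T4,T5}
Step 7: signal(T5) -> count=2 queue=[] holders={T4}
Step 8: wait(T6) -> count=1 queue=[] holders={T4,T6}
Step 9: wait(T2) -> count=0 queue=[] holders={T2,T4,T6}
Step 10: wait(T3) -> count=0 queue=[T3] holders={T2,T4,T6}
Step 11: signal(T4) -> count=0 queue=[] holders={T2,T3,T6}
Step 12: wait(T1) -> count=0 queue=[T1] holders={T2,T3,T6}
Step 13: signal(T2) -> count=0 queue=[] holders={T1,T3,T6}
Step 14: wait(T2) -> count=0 queue=[T2] holders={T1,T3,T6}
Step 15: signal(T6) -> count=0 queue=[] holders={T1,T2,T3}
Step 16: signal(T2) -> count=1 queue=[] holders={T1,T3}
Final holders: {T1,T3} -> 2 thread(s)

Answer: 2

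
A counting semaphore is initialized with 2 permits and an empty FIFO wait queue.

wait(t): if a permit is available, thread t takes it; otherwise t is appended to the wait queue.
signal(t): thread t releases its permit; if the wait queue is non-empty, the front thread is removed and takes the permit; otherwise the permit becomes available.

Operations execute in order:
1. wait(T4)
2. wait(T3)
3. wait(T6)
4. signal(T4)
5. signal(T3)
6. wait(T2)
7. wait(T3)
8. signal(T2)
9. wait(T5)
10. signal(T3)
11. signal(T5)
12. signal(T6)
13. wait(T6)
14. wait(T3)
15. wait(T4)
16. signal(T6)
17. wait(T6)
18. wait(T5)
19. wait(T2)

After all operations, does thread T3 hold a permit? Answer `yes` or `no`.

Answer: yes

Derivation:
Step 1: wait(T4) -> count=1 queue=[] holders={T4}
Step 2: wait(T3) -> count=0 queue=[] holders={T3,T4}
Step 3: wait(T6) -> count=0 queue=[T6] holders={T3,T4}
Step 4: signal(T4) -> count=0 queue=[] holders={T3,T6}
Step 5: signal(T3) -> count=1 queue=[] holders={T6}
Step 6: wait(T2) -> count=0 queue=[] holders={T2,T6}
Step 7: wait(T3) -> count=0 queue=[T3] holders={T2,T6}
Step 8: signal(T2) -> count=0 queue=[] holders={T3,T6}
Step 9: wait(T5) -> count=0 queue=[T5] holders={T3,T6}
Step 10: signal(T3) -> count=0 queue=[] holders={T5,T6}
Step 11: signal(T5) -> count=1 queue=[] holders={T6}
Step 12: signal(T6) -> count=2 queue=[] holders={none}
Step 13: wait(T6) -> count=1 queue=[] holders={T6}
Step 14: wait(T3) -> count=0 queue=[] holders={T3,T6}
Step 15: wait(T4) -> count=0 queue=[T4] holders={T3,T6}
Step 16: signal(T6) -> count=0 queue=[] holders={T3,T4}
Step 17: wait(T6) -> count=0 queue=[T6] holders={T3,T4}
Step 18: wait(T5) -> count=0 queue=[T6,T5] holders={T3,T4}
Step 19: wait(T2) -> count=0 queue=[T6,T5,T2] holders={T3,T4}
Final holders: {T3,T4} -> T3 in holders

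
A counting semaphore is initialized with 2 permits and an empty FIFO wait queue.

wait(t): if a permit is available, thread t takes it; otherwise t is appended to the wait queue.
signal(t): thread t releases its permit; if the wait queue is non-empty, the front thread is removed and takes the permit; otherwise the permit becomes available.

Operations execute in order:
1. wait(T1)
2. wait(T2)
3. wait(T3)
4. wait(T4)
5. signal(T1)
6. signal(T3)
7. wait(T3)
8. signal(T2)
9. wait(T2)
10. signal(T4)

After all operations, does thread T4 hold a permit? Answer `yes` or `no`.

Step 1: wait(T1) -> count=1 queue=[] holders={T1}
Step 2: wait(T2) -> count=0 queue=[] holders={T1,T2}
Step 3: wait(T3) -> count=0 queue=[T3] holders={T1,T2}
Step 4: wait(T4) -> count=0 queue=[T3,T4] holders={T1,T2}
Step 5: signal(T1) -> count=0 queue=[T4] holders={T2,T3}
Step 6: signal(T3) -> count=0 queue=[] holders={T2,T4}
Step 7: wait(T3) -> count=0 queue=[T3] holders={T2,T4}
Step 8: signal(T2) -> count=0 queue=[] holders={T3,T4}
Step 9: wait(T2) -> count=0 queue=[T2] holders={T3,T4}
Step 10: signal(T4) -> count=0 queue=[] holders={T2,T3}
Final holders: {T2,T3} -> T4 not in holders

Answer: no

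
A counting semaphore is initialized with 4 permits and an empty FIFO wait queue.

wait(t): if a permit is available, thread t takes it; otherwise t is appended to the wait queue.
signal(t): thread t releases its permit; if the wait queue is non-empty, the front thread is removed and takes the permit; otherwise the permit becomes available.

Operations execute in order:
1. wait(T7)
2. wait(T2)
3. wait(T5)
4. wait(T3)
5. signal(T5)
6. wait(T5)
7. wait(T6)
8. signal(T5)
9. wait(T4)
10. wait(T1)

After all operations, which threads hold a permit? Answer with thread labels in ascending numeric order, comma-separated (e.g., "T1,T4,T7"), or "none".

Step 1: wait(T7) -> count=3 queue=[] holders={T7}
Step 2: wait(T2) -> count=2 queue=[] holders={T2,T7}
Step 3: wait(T5) -> count=1 queue=[] holders={T2,T5,T7}
Step 4: wait(T3) -> count=0 queue=[] holders={T2,T3,T5,T7}
Step 5: signal(T5) -> count=1 queue=[] holders={T2,T3,T7}
Step 6: wait(T5) -> count=0 queue=[] holders={T2,T3,T5,T7}
Step 7: wait(T6) -> count=0 queue=[T6] holders={T2,T3,T5,T7}
Step 8: signal(T5) -> count=0 queue=[] holders={T2,T3,T6,T7}
Step 9: wait(T4) -> count=0 queue=[T4] holders={T2,T3,T6,T7}
Step 10: wait(T1) -> count=0 queue=[T4,T1] holders={T2,T3,T6,T7}
Final holders: T2,T3,T6,T7

Answer: T2,T3,T6,T7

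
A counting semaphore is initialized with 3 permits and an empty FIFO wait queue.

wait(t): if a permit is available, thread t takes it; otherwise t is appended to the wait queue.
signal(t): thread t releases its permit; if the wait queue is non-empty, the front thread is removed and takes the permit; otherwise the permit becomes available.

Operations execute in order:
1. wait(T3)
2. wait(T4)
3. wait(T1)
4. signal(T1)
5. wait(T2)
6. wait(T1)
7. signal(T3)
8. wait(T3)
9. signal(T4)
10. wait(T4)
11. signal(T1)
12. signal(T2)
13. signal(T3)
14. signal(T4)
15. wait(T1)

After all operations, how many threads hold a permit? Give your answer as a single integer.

Answer: 1

Derivation:
Step 1: wait(T3) -> count=2 queue=[] holders={T3}
Step 2: wait(T4) -> count=1 queue=[] holders={T3,T4}
Step 3: wait(T1) -> count=0 queue=[] holders={T1,T3,T4}
Step 4: signal(T1) -> count=1 queue=[] holders={T3,T4}
Step 5: wait(T2) -> count=0 queue=[] holders={T2,T3,T4}
Step 6: wait(T1) -> count=0 queue=[T1] holders={T2,T3,T4}
Step 7: signal(T3) -> count=0 queue=[] holders={T1,T2,T4}
Step 8: wait(T3) -> count=0 queue=[T3] holders={T1,T2,T4}
Step 9: signal(T4) -> count=0 queue=[] holders={T1,T2,T3}
Step 10: wait(T4) -> count=0 queue=[T4] holders={T1,T2,T3}
Step 11: signal(T1) -> count=0 queue=[] holders={T2,T3,T4}
Step 12: signal(T2) -> count=1 queue=[] holders={T3,T4}
Step 13: signal(T3) -> count=2 queue=[] holders={T4}
Step 14: signal(T4) -> count=3 queue=[] holders={none}
Step 15: wait(T1) -> count=2 queue=[] holders={T1}
Final holders: {T1} -> 1 thread(s)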